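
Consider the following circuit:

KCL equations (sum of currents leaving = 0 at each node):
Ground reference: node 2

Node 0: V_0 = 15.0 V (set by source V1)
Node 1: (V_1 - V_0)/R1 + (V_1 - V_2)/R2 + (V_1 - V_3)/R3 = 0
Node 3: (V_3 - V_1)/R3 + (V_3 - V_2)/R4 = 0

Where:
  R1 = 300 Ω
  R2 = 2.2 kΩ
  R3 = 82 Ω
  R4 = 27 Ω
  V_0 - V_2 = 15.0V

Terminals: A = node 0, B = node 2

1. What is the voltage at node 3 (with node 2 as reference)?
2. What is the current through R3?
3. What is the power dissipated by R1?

Nodal analysis, taking node 2 as the 0 V reference.
Source V1 fixes V_0 = 15 V.
KCL at each unknown node (sum of currents leaving = 0; resistances in Ω):
  Node 1: (V_1 - 15)/300 + (V_1 - 0)/2200 + (V_1 - V_3)/82 = 0
  Node 3: (V_3 - V_1)/82 + (V_3 - 0)/27 = 0
Collecting terms (coefficients in siemens):
  0.01598·V_1 - 0.0122·V_3 = 0.05
  0.04923·V_3 - 0.0122·V_1 = 0
Determinant D = (0.01598)(0.04923) - (-0.0122)(-0.0122) = 0.0006382
V_1 = [(0.05)(0.04923) - (-0.0122)(0)]/D = 3.857 V
V_3 = [(0.01598)(0) - (0.05)(-0.0122)]/D = 0.9555 V
Part 1:
  Read off the nodal solution: V_3 = 0.9555 V
Part 2:
  I_R3 = (V_1 - V_3)/R3 = (3.857 - 0.9555)/82 = 0.03539 A
  Magnitude: I_R3 = 0.03539 A
Part 3:
  I_R1 = (V_0 - V_1)/R1 = (15 - 3.857)/300 = 0.03714 A
  P_R1 = I_R1² × R1 = (0.03714)² × 300 = 0.4139 W

Final answers:
1. V_3 = 0.9555 V
2. I_R3 = 0.03539 A
3. P_R1 = 0.4139 W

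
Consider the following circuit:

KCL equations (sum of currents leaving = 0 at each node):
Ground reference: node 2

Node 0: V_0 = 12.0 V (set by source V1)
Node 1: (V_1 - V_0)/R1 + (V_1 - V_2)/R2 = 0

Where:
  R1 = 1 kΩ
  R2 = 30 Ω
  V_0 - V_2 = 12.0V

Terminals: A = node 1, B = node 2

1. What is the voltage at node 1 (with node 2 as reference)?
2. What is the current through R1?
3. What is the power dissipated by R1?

Nodal analysis, taking node 2 as the 0 V reference.
Source V1 fixes V_0 = 12 V.
KCL at each unknown node (sum of currents leaving = 0; resistances in Ω):
  Node 1: (V_1 - 12)/1000 + (V_1 - 0)/30 = 0
Collecting terms: 0.03433 × V_1 = 0.012  =>  V_1 = 0.3495 V
Part 1:
  Read off the nodal solution: V_1 = 0.3495 V
Part 2:
  I_R1 = (V_0 - V_1)/R1 = (12 - 0.3495)/1000 = 0.01165 A
  Magnitude: I_R1 = 0.01165 A
Part 3:
  I_R1 = (V_0 - V_1)/R1 = (12 - 0.3495)/1000 = 0.01165 A
  P_R1 = I_R1² × R1 = (0.01165)² × 1000 = 0.1357 W

Final answers:
1. V_1 = 0.3495 V
2. I_R1 = 0.01165 A
3. P_R1 = 0.1357 W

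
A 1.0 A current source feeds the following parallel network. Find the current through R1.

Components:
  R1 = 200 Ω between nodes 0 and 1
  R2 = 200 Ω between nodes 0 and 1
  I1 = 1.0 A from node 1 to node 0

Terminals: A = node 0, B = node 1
All resistors sit directly between nodes 0 and 1, so they are in parallel and share one voltage V; the full source current 1 A splits among them.
1/R_par = 1/200 + 1/200 = 0.01 S  =>  R_par = 100 Ω
V = I × R_par = 1 × 100 = 100 V
I_R1 = V/R1 = 100/200 = 0.5 A

Final answer: 0.5 A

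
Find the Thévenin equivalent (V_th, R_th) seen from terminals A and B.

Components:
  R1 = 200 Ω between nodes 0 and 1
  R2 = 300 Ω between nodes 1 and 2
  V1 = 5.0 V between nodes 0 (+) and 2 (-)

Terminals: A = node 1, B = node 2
Step 1 — V_th is the open-circuit voltage V_A - V_B (nothing connected across the terminals).
Nodal analysis, taking node 2 as the 0 V reference.
Source V1 fixes V_0 = 5 V.
KCL at each unknown node (sum of currents leaving = 0; resistances in Ω):
  Node 1: (V_1 - 5)/200 + (V_1 - 0)/300 = 0
Collecting terms: 0.008333 × V_1 = 0.025  =>  V_1 = 3 V
V_th = V_1 - V_2 = 3 - 0 = 3 V
Step 2 — R_th: zero the source — replace V1 by a short circuit (node 2 merges into node 0) — and find the resistance seen between A (node 1) and B (node 0).
Reduce the network between node 1 (A) and node 0 (B) by series/parallel combination:
  Rp1 = R1 ‖ R2 (parallel, both between nodes 0 and 1) = 1/(1/200 + 1/300) = 120 Ω
R_th = 120 Ω

Final answer: V_th = 3 V, R_th = 120 Ω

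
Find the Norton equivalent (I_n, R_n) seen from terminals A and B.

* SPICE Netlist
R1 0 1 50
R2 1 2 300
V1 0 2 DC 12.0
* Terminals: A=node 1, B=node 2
Find the Thévenin equivalent first; then I_n = V_th/R_th and R_n = R_th.
Step 1 — V_th is the open-circuit voltage V_A - V_B (nothing connected across the terminals).
Nodal analysis, taking node 2 as the 0 V reference.
Source V1 fixes V_0 = 12 V.
KCL at each unknown node (sum of currents leaving = 0; resistances in Ω):
  Node 1: (V_1 - 12)/50 + (V_1 - 0)/300 = 0
Collecting terms: 0.02333 × V_1 = 0.24  =>  V_1 = 10.29 V
V_th = V_1 - V_2 = 10.29 - 0 = 10.29 V
Step 2 — R_th: zero the source — replace V1 by a short circuit (node 2 merges into node 0) — and find the resistance seen between A (node 1) and B (node 0).
Reduce the network between node 1 (A) and node 0 (B) by series/parallel combination:
  Rp1 = R1 ‖ R2 (parallel, both between nodes 0 and 1) = 1/(1/50 + 1/300) = 42.86 Ω
R_th = 42.86 Ω
I_n = V_th/R_th = 10.29/42.86 = 0.24 A, and R_n = R_th = 42.86 Ω

Final answer: I_n = 0.24 A, R_n = 42.86 Ω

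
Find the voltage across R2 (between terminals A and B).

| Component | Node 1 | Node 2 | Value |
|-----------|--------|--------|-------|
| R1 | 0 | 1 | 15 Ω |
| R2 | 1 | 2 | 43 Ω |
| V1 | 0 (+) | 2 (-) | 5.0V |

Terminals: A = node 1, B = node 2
R1 and R2 are in series across V1 (node 0 → node 1 → node 2), and the output A–B is taken across R2, so this is a voltage divider.
Series current: I = V1/(R1 + R2) = 5/(15 + 43) = 5/58 = 0.08621 A
V_R2 = I × R2 = V1 × R2/(R1 + R2) = 5 × 43/58 = 3.707 V

Final answer: 3.707 V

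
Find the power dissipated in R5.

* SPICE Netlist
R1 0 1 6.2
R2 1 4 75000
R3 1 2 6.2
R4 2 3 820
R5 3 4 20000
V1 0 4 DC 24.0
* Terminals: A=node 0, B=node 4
Nodal analysis, taking node 4 as the 0 V reference.
Source V1 fixes V_0 = 24 V.
KCL at each unknown node (sum of currents leaving = 0; resistances in Ω):
  Node 1: (V_1 - 24)/6.2 + (V_1 - 0)/75000 + (V_1 - V_2)/6.2 = 0
  Node 2: (V_2 - V_1)/6.2 + (V_2 - V_3)/820 = 0
  Node 3: (V_3 - V_2)/820 + (V_3 - 0)/20000 = 0
Collecting terms (coefficients in siemens):
  0.3226·V_1 - 0.1613·V_2 = 3.871
  0.1625·V_2 - 0.1613·V_1 - 0.00122·V_3 = 0
  0.00127·V_3 - 0.00122·V_2 = 0
Solving these 3 simultaneous equations (Gaussian elimination) gives:
  V_1 = 23.99 V, V_2 = 23.98 V, V_3 = 23.04 V
I_R5 = (V_3 - V_4)/R5 = (23.04 - 0)/20000 = 0.001152 A
P_R5 = I_R5² × R5 = (0.001152)² × 20000 = 0.02654 W

Final answer: 0.02654 W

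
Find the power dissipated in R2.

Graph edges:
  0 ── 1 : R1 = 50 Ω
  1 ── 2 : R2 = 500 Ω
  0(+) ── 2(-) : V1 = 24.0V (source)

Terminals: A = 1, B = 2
Nodal analysis, taking node 2 as the 0 V reference.
Source V1 fixes V_0 = 24 V.
KCL at each unknown node (sum of currents leaving = 0; resistances in Ω):
  Node 1: (V_1 - 24)/50 + (V_1 - 0)/500 = 0
Collecting terms: 0.022 × V_1 = 0.48  =>  V_1 = 21.82 V
I_R2 = (V_1 - V_2)/R2 = (21.82 - 0)/500 = 0.04364 A
P_R2 = I_R2² × R2 = (0.04364)² × 500 = 0.9521 W

Final answer: 0.9521 W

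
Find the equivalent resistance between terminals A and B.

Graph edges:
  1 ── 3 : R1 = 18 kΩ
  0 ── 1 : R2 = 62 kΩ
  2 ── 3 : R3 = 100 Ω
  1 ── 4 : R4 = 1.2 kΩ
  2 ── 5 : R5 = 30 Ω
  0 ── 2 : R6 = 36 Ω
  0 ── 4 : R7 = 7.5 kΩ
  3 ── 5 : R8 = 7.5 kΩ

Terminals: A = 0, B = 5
The network is not a plain series/parallel combination. Inject a 1 A test current into terminal A (node 0) and return it from terminal B (node 5); then R_eq = V_A / (1 A).
Nodal analysis, taking node 5 as the 0 V reference.
Current source I_test pushes 1 A into node 0 and draws it out of node 5.
KCL at each unknown node (sum of currents leaving = 0; resistances in Ω):
  Node 0: (V_0 - V_1)/62000 + (V_0 - V_2)/36 + (V_0 - V_4)/7500 - 1 = 0
  Node 1: (V_1 - V_0)/62000 + (V_1 - V_3)/18000 + (V_1 - V_4)/1200 = 0
  Node 2: (V_2 - V_0)/36 + (V_2 - V_3)/100 + (V_2 - 0)/30 = 0
  Node 3: (V_3 - V_1)/18000 + (V_3 - V_2)/100 + (V_3 - 0)/7500 = 0
  Node 4: (V_4 - V_0)/7500 + (V_4 - V_1)/1200 = 0
Collecting terms (coefficients in siemens):
  0.02793·V_0 - 0.00001613·V_1 - 0.02778·V_2 - 0.0001333·V_4 = 1
  0.000905·V_1 - 0.00001613·V_0 - 0.00005556·V_3 - 0.0008333·V_4 = 0
  0.07111·V_2 - 0.02778·V_0 - 0.01·V_3 = 0
  0.01019·V_3 - 0.00005556·V_1 - 0.01·V_2 = 0
  0.0009667·V_4 - 0.0001333·V_0 - 0.0008333·V_1 = 0
Solving these 5 simultaneous equations (Gaussian elimination) gives:
  V_0 = 65.83 V, V_1 = 55.05 V, V_2 = 29.88 V, V_3 = 29.63 V
  V_4 = 56.54 V
R_eq = V_0 / 1 A = 65.83 Ω

Final answer: 65.83 Ω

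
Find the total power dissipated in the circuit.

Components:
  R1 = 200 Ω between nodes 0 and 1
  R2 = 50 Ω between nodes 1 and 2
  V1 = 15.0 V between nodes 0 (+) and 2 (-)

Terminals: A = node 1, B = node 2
Nodal analysis, taking node 2 as the 0 V reference.
Source V1 fixes V_0 = 15 V.
KCL at each unknown node (sum of currents leaving = 0; resistances in Ω):
  Node 1: (V_1 - 15)/200 + (V_1 - 0)/50 = 0
Collecting terms: 0.025 × V_1 = 0.075  =>  V_1 = 3 V
Power in each resistor, P = (ΔV)²/R:
  P_R1 = (15 - 3)²/200 = 0.72 W
  P_R2 = (3 - 0)²/50 = 0.18 W
P_total = P_R1 + P_R2 = 0.9 W

Final answer: 0.9 W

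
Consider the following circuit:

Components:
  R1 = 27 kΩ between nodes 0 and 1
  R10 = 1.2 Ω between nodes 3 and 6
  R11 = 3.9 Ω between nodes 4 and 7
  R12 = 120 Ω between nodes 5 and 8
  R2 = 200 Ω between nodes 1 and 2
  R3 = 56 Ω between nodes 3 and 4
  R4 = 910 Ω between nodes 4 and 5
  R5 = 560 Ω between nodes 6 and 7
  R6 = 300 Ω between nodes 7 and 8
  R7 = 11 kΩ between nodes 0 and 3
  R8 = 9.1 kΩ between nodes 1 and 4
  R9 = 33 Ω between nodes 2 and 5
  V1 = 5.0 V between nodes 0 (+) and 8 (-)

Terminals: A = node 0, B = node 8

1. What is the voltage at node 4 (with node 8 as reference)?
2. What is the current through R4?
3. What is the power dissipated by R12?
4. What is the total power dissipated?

Nodal analysis, taking node 8 as the 0 V reference.
Source V1 fixes V_0 = 5 V.
KCL at each unknown node (sum of currents leaving = 0; resistances in Ω):
  Node 1: (V_1 - 5)/27000 + (V_1 - V_2)/200 + (V_1 - V_4)/9100 = 0
  Node 2: (V_2 - V_1)/200 + (V_2 - V_5)/33 = 0
  Node 3: (V_3 - V_4)/56 + (V_3 - 5)/11000 + (V_3 - V_6)/1.2 = 0
  Node 4: (V_4 - V_3)/56 + (V_4 - V_5)/910 + (V_4 - V_1)/9100 + (V_4 - V_7)/3.9 = 0
  Node 5: (V_5 - V_4)/910 + (V_5 - V_2)/33 + (V_5 - 0)/120 = 0
  Node 6: (V_6 - V_7)/560 + (V_6 - V_3)/1.2 = 0
  Node 7: (V_7 - V_6)/560 + (V_7 - 0)/300 + (V_7 - V_4)/3.9 = 0
Collecting terms (coefficients in siemens):
  0.005147·V_1 - 0.005·V_2 - 0.0001099·V_4 = 0.0001852
  0.0353·V_2 - 0.005·V_1 - 0.0303·V_5 = 0
  0.8513·V_3 - 0.01786·V_4 - 0.8333·V_6 = 0.0004545
  0.2755·V_4 - 0.0001099·V_1 - 0.01786·V_3 - 0.001099·V_5 - 0.2564·V_7 = 0
  0.03974·V_5 - 0.0303·V_2 - 0.001099·V_4 = 0
  0.8351·V_6 - 0.8333·V_3 - 0.001786·V_7 = 0
  0.2615·V_7 - 0.2564·V_4 - 0.001786·V_6 = 0
Solving these 7 simultaneous equations (Gaussian elimination) gives:
  V_1 = 0.07562 V, V_2 = 0.03843 V, V_3 = 0.1304 V, V_4 = 0.108 V
  V_5 = 0.0323 V, V_6 = 0.1304 V, V_7 = 0.1068 V
Part 1:
  Read off the nodal solution: V_4 = 0.108 V
Part 2:
  I_R4 = (V_4 - V_5)/R4 = (0.108 - 0.0323)/910 = 0.0000832 A
  Magnitude: I_R4 = 0.0000832 A
Part 3:
  I_R12 = (V_5 - V_8)/R12 = (0.0323 - 0)/120 = 0.0002691 A
  P_R12 = I_R12² × R12 = (0.0002691)² × 120 = 0.000008692 W
Part 4:
  Power in each resistor, P = (ΔV)²/R:
    P_R1 = (5 - 0.07562)²/27000 = 0.0008981 W
    P_R2 = (0.07562 - 0.03843)²/200 = 0.000006915 W
    P_R3 = (0.1304 - 0.108)²/56 = 0.000008984 W
    P_R4 = (0.108 - 0.0323)²/910 = 0.000006298 W
    P_R5 = (0.1304 - 0.1068)²/560 = 0.0000009949 W
    P_R6 = (0.1068 - 0)²/300 = 0.00003801 W
    P_R7 = (5 - 0.1304)²/11000 = 0.002156 W
    P_R8 = (0.07562 - 0.108)²/9100 = 0.0000001152 W
    P_R9 = (0.03843 - 0.0323)²/33 = 0.000001141 W
    P_R10 = (0.1304 - 0.1304)²/1.2 = 0.000000002132 W
    P_R11 = (0.108 - 0.1068)²/3.9 = 0.000000384 W
    P_R12 = (0.0323 - 0)²/120 = 0.000008692 W
  P_total = P_R1 + P_R2 + P_R3 + P_R4 + P_R5 + P_R6 + P_R7 + P_R8 + P_R9 + P_R10 + P_R11 + P_R12 = 0.003125 W

Final answers:
1. V_4 = 0.108 V
2. I_R4 = 8.32e-05 A
3. P_R12 = 8.692e-06 W
4. P_total = 0.003125 W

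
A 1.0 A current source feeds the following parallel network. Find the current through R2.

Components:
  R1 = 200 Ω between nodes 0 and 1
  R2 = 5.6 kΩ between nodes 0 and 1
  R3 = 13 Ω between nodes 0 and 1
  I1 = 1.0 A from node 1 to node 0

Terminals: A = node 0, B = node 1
All resistors sit directly between nodes 0 and 1, so they are in parallel and share one voltage V; the full source current 1 A splits among them.
1/R_par = 1/200 + 1/5600 + 1/13 = 0.0821 S  =>  R_par = 12.18 Ω
V = I × R_par = 1 × 12.18 = 12.18 V
I_R2 = V/R2 = 12.18/5600 = 0.002175 A

Final answer: 0.002175 A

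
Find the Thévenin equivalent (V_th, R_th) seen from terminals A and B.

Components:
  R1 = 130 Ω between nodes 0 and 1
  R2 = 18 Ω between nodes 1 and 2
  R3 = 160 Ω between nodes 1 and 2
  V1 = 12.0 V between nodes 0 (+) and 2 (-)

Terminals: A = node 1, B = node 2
Step 1 — V_th is the open-circuit voltage V_A - V_B (nothing connected across the terminals).
Nodal analysis, taking node 2 as the 0 V reference.
Source V1 fixes V_0 = 12 V.
KCL at each unknown node (sum of currents leaving = 0; resistances in Ω):
  Node 1: (V_1 - 12)/130 + (V_1 - 0)/18 + (V_1 - 0)/160 = 0
Collecting terms: 0.0695 × V_1 = 0.09231  =>  V_1 = 1.328 V
V_th = V_1 - V_2 = 1.328 - 0 = 1.328 V
Step 2 — R_th: zero the source — replace V1 by a short circuit (node 2 merges into node 0) — and find the resistance seen between A (node 1) and B (node 0).
Reduce the network between node 1 (A) and node 0 (B) by series/parallel combination:
  Rp1 = R1 ‖ R2 ‖ R3 (parallel, all between nodes 0 and 1) = 1/(1/130 + 1/18 + 1/160) = 14.39 Ω
R_th = 14.39 Ω

Final answer: V_th = 1.328 V, R_th = 14.39 Ω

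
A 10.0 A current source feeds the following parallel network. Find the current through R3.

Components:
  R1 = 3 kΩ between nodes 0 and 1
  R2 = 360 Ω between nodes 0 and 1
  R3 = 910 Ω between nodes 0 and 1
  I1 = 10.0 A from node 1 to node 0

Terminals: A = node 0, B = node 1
All resistors sit directly between nodes 0 and 1, so they are in parallel and share one voltage V; the full source current 10 A splits among them.
1/R_par = 1/3000 + 1/360 + 1/910 = 0.00421 S  =>  R_par = 237.5 Ω
V = I × R_par = 10 × 237.5 = 2375 V
I_R3 = V/R3 = 2375/910 = 2.61 A

Final answer: 2.61 A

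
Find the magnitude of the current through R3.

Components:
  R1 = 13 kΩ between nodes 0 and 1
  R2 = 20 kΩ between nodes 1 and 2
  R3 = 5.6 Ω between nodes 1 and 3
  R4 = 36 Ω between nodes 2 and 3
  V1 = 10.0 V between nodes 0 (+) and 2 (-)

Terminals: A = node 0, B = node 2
Nodal analysis, taking node 2 as the 0 V reference.
Source V1 fixes V_0 = 10 V.
KCL at each unknown node (sum of currents leaving = 0; resistances in Ω):
  Node 1: (V_1 - 10)/13000 + (V_1 - 0)/20000 + (V_1 - V_3)/5.6 = 0
  Node 3: (V_3 - V_1)/5.6 + (V_3 - 0)/36 = 0
Collecting terms (coefficients in siemens):
  0.1787·V_1 - 0.1786·V_3 = 0.0007692
  0.2063·V_3 - 0.1786·V_1 = 0
Determinant D = (0.1787)(0.2063) - (-0.1786)(-0.1786) = 0.004987
V_1 = [(0.0007692)(0.2063) - (-0.1786)(0)]/D = 0.03183 V
V_3 = [(0.1787)(0) - (0.0007692)(-0.1786)]/D = 0.02755 V
I_R3 = (V_1 - V_3)/R3 = (0.03183 - 0.02755)/5.6 = 0.0007652 A
|I_R3| = 0.0007652 A

Final answer: |I_R3| = 0.0007652 A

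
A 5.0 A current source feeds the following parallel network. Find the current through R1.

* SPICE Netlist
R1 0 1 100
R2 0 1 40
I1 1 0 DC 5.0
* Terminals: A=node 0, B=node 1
All resistors sit directly between nodes 0 and 1, so they are in parallel and share one voltage V; the full source current 5 A splits among them.
1/R_par = 1/100 + 1/40 = 0.035 S  =>  R_par = 28.57 Ω
V = I × R_par = 5 × 28.57 = 142.9 V
I_R1 = V/R1 = 142.9/100 = 1.429 A

Final answer: 1.429 A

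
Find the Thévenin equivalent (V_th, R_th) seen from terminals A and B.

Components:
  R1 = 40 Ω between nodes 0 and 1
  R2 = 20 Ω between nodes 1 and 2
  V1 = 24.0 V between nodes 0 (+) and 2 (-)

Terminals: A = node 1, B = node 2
Step 1 — V_th is the open-circuit voltage V_A - V_B (nothing connected across the terminals).
Nodal analysis, taking node 2 as the 0 V reference.
Source V1 fixes V_0 = 24 V.
KCL at each unknown node (sum of currents leaving = 0; resistances in Ω):
  Node 1: (V_1 - 24)/40 + (V_1 - 0)/20 = 0
Collecting terms: 0.075 × V_1 = 0.6  =>  V_1 = 8 V
V_th = V_1 - V_2 = 8 - 0 = 8 V
Step 2 — R_th: zero the source — replace V1 by a short circuit (node 2 merges into node 0) — and find the resistance seen between A (node 1) and B (node 0).
Reduce the network between node 1 (A) and node 0 (B) by series/parallel combination:
  Rp1 = R1 ‖ R2 (parallel, both between nodes 0 and 1) = 1/(1/40 + 1/20) = 13.33 Ω
R_th = 13.33 Ω

Final answer: V_th = 8 V, R_th = 13.33 Ω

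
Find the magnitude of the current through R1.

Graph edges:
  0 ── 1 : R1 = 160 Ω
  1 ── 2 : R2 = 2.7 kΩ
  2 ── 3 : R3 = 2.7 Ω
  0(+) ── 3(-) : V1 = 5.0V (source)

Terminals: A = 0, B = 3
Nodal analysis, taking node 3 as the 0 V reference.
Source V1 fixes V_0 = 5 V.
KCL at each unknown node (sum of currents leaving = 0; resistances in Ω):
  Node 1: (V_1 - 5)/160 + (V_1 - V_2)/2700 = 0
  Node 2: (V_2 - V_1)/2700 + (V_2 - 0)/2.7 = 0
Collecting terms (coefficients in siemens):
  0.00662·V_1 - 0.0003704·V_2 = 0.03125
  0.3707·V_2 - 0.0003704·V_1 = 0
Determinant D = (0.00662)(0.3707) - (-0.0003704)(-0.0003704) = 0.002454
V_1 = [(0.03125)(0.3707) - (-0.0003704)(0)]/D = 4.721 V
V_2 = [(0.00662)(0) - (0.03125)(-0.0003704)]/D = 0.004716 V
I_R1 = (V_0 - V_1)/R1 = (5 - 4.721)/160 = 0.001747 A
|I_R1| = 0.001747 A

Final answer: |I_R1| = 0.001747 A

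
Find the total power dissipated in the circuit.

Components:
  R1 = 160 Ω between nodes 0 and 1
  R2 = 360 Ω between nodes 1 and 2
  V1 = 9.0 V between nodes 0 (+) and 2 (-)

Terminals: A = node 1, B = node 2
Nodal analysis, taking node 2 as the 0 V reference.
Source V1 fixes V_0 = 9 V.
KCL at each unknown node (sum of currents leaving = 0; resistances in Ω):
  Node 1: (V_1 - 9)/160 + (V_1 - 0)/360 = 0
Collecting terms: 0.009028 × V_1 = 0.05625  =>  V_1 = 6.231 V
Power in each resistor, P = (ΔV)²/R:
  P_R1 = (9 - 6.231)²/160 = 0.04793 W
  P_R2 = (6.231 - 0)²/360 = 0.1078 W
P_total = P_R1 + P_R2 = 0.1558 W

Final answer: 0.1558 W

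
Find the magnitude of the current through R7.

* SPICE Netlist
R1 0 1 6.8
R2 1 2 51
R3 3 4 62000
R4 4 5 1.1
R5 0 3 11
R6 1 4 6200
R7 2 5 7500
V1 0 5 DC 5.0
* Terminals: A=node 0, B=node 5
Nodal analysis, taking node 5 as the 0 V reference.
Source V1 fixes V_0 = 5 V.
KCL at each unknown node (sum of currents leaving = 0; resistances in Ω):
  Node 1: (V_1 - 5)/6.8 + (V_1 - V_2)/51 + (V_1 - V_4)/6200 = 0
  Node 2: (V_2 - V_1)/51 + (V_2 - 0)/7500 = 0
  Node 3: (V_3 - V_4)/62000 + (V_3 - 5)/11 = 0
  Node 4: (V_4 - V_3)/62000 + (V_4 - 0)/1.1 + (V_4 - V_1)/6200 = 0
Collecting terms (coefficients in siemens):
  0.1668·V_1 - 0.01961·V_2 - 0.0001613·V_4 = 0.7353
  0.01974·V_2 - 0.01961·V_1 = 0
  0.09093·V_3 - 0.00001613·V_4 = 0.4545
  0.9093·V_4 - 0.0001613·V_1 - 0.00001613·V_3 = 0
Solving these 4 simultaneous equations (Gaussian elimination) gives:
  V_1 = 4.99 V, V_2 = 4.956 V, V_3 = 4.999 V, V_4 = 0.0009738 V
I_R7 = (V_2 - V_5)/R7 = (4.956 - 0)/7500 = 0.0006608 A
|I_R7| = 0.0006608 A

Final answer: |I_R7| = 0.0006608 A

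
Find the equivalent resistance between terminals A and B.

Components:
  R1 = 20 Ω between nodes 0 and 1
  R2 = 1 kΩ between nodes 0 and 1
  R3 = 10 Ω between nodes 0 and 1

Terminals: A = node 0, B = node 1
Reduce the network between node 0 (A) and node 1 (B) by series/parallel combination:
  Rp1 = R1 ‖ R2 ‖ R3 (parallel, all between nodes 0 and 1) = 1/(1/20 + 1/1000 + 1/10) = 6.623 Ω
R_eq = 6.623 Ω

Final answer: 6.623 Ω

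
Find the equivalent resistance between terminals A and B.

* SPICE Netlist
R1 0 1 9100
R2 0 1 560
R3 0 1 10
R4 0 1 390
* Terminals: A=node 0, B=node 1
Reduce the network between node 0 (A) and node 1 (B) by series/parallel combination:
  Rp1 = R1 ‖ R2 ‖ R3 ‖ R4 (parallel, all between nodes 0 and 1) = 1/(1/9100 + 1/560 + 1/10 + 1/390) = 9.573 Ω
R_eq = 9.573 Ω

Final answer: 9.573 Ω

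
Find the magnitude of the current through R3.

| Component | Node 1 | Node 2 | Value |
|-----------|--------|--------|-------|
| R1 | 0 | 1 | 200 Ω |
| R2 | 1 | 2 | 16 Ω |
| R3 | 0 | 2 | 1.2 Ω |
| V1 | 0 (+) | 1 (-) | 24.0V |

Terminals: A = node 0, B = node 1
Nodal analysis, taking node 1 as the 0 V reference.
Source V1 fixes V_0 = 24 V.
KCL at each unknown node (sum of currents leaving = 0; resistances in Ω):
  Node 2: (V_2 - 0)/16 + (V_2 - 24)/1.2 = 0
Collecting terms: 0.8958 × V_2 = 20  =>  V_2 = 22.33 V
I_R3 = (V_0 - V_2)/R3 = (24 - 22.33)/1.2 = 1.395 A
|I_R3| = 1.395 A

Final answer: |I_R3| = 1.395 A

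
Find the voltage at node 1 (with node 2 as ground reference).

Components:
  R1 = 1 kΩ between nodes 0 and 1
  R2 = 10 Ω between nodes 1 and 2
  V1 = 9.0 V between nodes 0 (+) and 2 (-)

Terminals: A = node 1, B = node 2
Nodal analysis, taking node 2 as the 0 V reference.
Source V1 fixes V_0 = 9 V.
KCL at each unknown node (sum of currents leaving = 0; resistances in Ω):
  Node 1: (V_1 - 9)/1000 + (V_1 - 0)/10 = 0
Collecting terms: 0.101 × V_1 = 0.009  =>  V_1 = 0.08911 V
The requested potential is V_1 = 0.08911 V.

Final answer: V_1 = 0.08911 V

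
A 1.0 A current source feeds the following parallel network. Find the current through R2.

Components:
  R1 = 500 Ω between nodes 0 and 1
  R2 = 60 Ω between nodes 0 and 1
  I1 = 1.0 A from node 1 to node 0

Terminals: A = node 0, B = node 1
All resistors sit directly between nodes 0 and 1, so they are in parallel and share one voltage V; the full source current 1 A splits among them.
1/R_par = 1/500 + 1/60 = 0.01867 S  =>  R_par = 53.57 Ω
V = I × R_par = 1 × 53.57 = 53.57 V
I_R2 = V/R2 = 53.57/60 = 0.8929 A

Final answer: 0.8929 A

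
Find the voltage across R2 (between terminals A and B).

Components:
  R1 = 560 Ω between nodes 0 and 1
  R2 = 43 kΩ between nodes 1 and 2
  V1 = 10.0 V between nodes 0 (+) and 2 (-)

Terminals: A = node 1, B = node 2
R1 and R2 are in series across V1 (node 0 → node 1 → node 2), and the output A–B is taken across R2, so this is a voltage divider.
Series current: I = V1/(R1 + R2) = 10/(560 + 43000) = 10/43560 = 0.0002296 A
V_R2 = I × R2 = V1 × R2/(R1 + R2) = 10 × 43000/43560 = 9.871 V

Final answer: 9.871 V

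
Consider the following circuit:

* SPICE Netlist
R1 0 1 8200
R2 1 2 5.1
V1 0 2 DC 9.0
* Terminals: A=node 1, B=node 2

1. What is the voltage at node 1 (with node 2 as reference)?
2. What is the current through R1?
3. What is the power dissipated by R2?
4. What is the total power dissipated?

Nodal analysis, taking node 2 as the 0 V reference.
Source V1 fixes V_0 = 9 V.
KCL at each unknown node (sum of currents leaving = 0; resistances in Ω):
  Node 1: (V_1 - 9)/8200 + (V_1 - 0)/5.1 = 0
Collecting terms: 0.1962 × V_1 = 0.001098  =>  V_1 = 0.005594 V
Part 1:
  Read off the nodal solution: V_1 = 0.005594 V
Part 2:
  I_R1 = (V_0 - V_1)/R1 = (9 - 0.005594)/8200 = 0.001097 A
  Magnitude: I_R1 = 0.001097 A
Part 3:
  I_R2 = (V_1 - V_2)/R2 = (0.005594 - 0)/5.1 = 0.001097 A
  P_R2 = I_R2² × R2 = (0.001097)² × 5.1 = 0.000006136 W
Part 4:
  Power in each resistor, P = (ΔV)²/R:
    P_R1 = (9 - 0.005594)²/8200 = 0.009866 W
    P_R2 = (0.005594 - 0)²/5.1 = 0.000006136 W
  P_total = P_R1 + P_R2 = 0.009872 W

Final answers:
1. V_1 = 0.005594 V
2. I_R1 = 0.001097 A
3. P_R2 = 6.136e-06 W
4. P_total = 0.009872 W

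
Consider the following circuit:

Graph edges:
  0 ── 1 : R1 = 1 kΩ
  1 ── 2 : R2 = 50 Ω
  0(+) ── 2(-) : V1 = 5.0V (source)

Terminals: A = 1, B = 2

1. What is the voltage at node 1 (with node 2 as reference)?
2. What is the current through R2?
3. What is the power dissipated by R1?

Nodal analysis, taking node 2 as the 0 V reference.
Source V1 fixes V_0 = 5 V.
KCL at each unknown node (sum of currents leaving = 0; resistances in Ω):
  Node 1: (V_1 - 5)/1000 + (V_1 - 0)/50 = 0
Collecting terms: 0.021 × V_1 = 0.005  =>  V_1 = 0.2381 V
Part 1:
  Read off the nodal solution: V_1 = 0.2381 V
Part 2:
  I_R2 = (V_1 - V_2)/R2 = (0.2381 - 0)/50 = 0.004762 A
  Magnitude: I_R2 = 0.004762 A
Part 3:
  I_R1 = (V_0 - V_1)/R1 = (5 - 0.2381)/1000 = 0.004762 A
  P_R1 = I_R1² × R1 = (0.004762)² × 1000 = 0.02268 W

Final answers:
1. V_1 = 0.2381 V
2. I_R2 = 0.004762 A
3. P_R1 = 0.02268 W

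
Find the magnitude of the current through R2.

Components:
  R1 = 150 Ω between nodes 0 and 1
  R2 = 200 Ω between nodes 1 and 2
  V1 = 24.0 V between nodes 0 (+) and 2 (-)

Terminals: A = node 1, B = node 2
Nodal analysis, taking node 2 as the 0 V reference.
Source V1 fixes V_0 = 24 V.
KCL at each unknown node (sum of currents leaving = 0; resistances in Ω):
  Node 1: (V_1 - 24)/150 + (V_1 - 0)/200 = 0
Collecting terms: 0.01167 × V_1 = 0.16  =>  V_1 = 13.71 V
I_R2 = (V_1 - V_2)/R2 = (13.71 - 0)/200 = 0.06857 A
|I_R2| = 0.06857 A

Final answer: |I_R2| = 0.06857 A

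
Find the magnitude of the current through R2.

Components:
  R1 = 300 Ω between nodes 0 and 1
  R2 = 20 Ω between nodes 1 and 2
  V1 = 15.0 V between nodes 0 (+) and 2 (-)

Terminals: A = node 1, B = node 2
Nodal analysis, taking node 2 as the 0 V reference.
Source V1 fixes V_0 = 15 V.
KCL at each unknown node (sum of currents leaving = 0; resistances in Ω):
  Node 1: (V_1 - 15)/300 + (V_1 - 0)/20 = 0
Collecting terms: 0.05333 × V_1 = 0.05  =>  V_1 = 0.9375 V
I_R2 = (V_1 - V_2)/R2 = (0.9375 - 0)/20 = 0.04688 A
|I_R2| = 0.04688 A

Final answer: |I_R2| = 0.04688 A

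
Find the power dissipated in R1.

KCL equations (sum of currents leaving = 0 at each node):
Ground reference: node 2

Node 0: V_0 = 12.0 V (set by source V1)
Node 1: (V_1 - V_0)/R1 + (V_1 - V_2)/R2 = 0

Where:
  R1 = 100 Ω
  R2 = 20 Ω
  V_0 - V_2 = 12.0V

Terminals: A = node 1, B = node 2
Nodal analysis, taking node 2 as the 0 V reference.
Source V1 fixes V_0 = 12 V.
KCL at each unknown node (sum of currents leaving = 0; resistances in Ω):
  Node 1: (V_1 - 12)/100 + (V_1 - 0)/20 = 0
Collecting terms: 0.06 × V_1 = 0.12  =>  V_1 = 2 V
I_R1 = (V_0 - V_1)/R1 = (12 - 2)/100 = 0.1 A
P_R1 = I_R1² × R1 = (0.1)² × 100 = 1 W

Final answer: 1 W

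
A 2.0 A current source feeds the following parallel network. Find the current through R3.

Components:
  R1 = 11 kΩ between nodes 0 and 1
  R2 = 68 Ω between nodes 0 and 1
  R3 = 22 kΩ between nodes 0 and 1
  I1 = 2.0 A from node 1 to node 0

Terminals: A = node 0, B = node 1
All resistors sit directly between nodes 0 and 1, so they are in parallel and share one voltage V; the full source current 2 A splits among them.
1/R_par = 1/11000 + 1/68 + 1/22000 = 0.01484 S  =>  R_par = 67.38 Ω
V = I × R_par = 2 × 67.38 = 134.8 V
I_R3 = V/R3 = 134.8/22000 = 0.006125 A

Final answer: 0.006125 A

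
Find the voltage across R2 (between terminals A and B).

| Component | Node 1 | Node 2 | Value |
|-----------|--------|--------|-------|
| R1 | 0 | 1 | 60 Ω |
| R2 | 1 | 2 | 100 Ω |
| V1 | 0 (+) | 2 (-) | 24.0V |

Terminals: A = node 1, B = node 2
R1 and R2 are in series across V1 (node 0 → node 1 → node 2), and the output A–B is taken across R2, so this is a voltage divider.
Series current: I = V1/(R1 + R2) = 24/(60 + 100) = 24/160 = 0.15 A
V_R2 = I × R2 = V1 × R2/(R1 + R2) = 24 × 100/160 = 15 V

Final answer: 15 V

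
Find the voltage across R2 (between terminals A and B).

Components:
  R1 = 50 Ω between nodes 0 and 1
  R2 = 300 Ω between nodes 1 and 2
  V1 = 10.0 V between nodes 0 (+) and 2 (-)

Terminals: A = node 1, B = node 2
R1 and R2 are in series across V1 (node 0 → node 1 → node 2), and the output A–B is taken across R2, so this is a voltage divider.
Series current: I = V1/(R1 + R2) = 10/(50 + 300) = 10/350 = 0.02857 A
V_R2 = I × R2 = V1 × R2/(R1 + R2) = 10 × 300/350 = 8.571 V

Final answer: 8.571 V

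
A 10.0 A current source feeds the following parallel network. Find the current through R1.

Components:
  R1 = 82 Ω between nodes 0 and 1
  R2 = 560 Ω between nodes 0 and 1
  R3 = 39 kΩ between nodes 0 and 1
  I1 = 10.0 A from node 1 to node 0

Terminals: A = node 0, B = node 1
All resistors sit directly between nodes 0 and 1, so they are in parallel and share one voltage V; the full source current 10 A splits among them.
1/R_par = 1/82 + 1/560 + 1/39000 = 0.01401 S  =>  R_par = 71.4 Ω
V = I × R_par = 10 × 71.4 = 714 V
I_R1 = V/R1 = 714/82 = 8.707 A

Final answer: 8.707 A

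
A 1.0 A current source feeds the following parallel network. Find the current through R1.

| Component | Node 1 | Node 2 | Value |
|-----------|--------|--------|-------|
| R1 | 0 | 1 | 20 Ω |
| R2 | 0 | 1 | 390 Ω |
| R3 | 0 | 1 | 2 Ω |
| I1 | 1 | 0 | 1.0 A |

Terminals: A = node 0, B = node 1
All resistors sit directly between nodes 0 and 1, so they are in parallel and share one voltage V; the full source current 1 A splits among them.
1/R_par = 1/20 + 1/390 + 1/2 = 0.5526 S  =>  R_par = 1.81 Ω
V = I × R_par = 1 × 1.81 = 1.81 V
I_R1 = V/R1 = 1.81/20 = 0.09049 A

Final answer: 0.09049 A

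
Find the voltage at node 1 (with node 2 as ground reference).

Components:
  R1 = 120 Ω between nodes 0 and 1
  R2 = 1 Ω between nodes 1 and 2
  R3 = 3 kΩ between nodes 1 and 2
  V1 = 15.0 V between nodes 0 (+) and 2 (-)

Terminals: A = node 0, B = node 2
Nodal analysis, taking node 2 as the 0 V reference.
Source V1 fixes V_0 = 15 V.
KCL at each unknown node (sum of currents leaving = 0; resistances in Ω):
  Node 1: (V_1 - 15)/120 + (V_1 - 0)/1 + (V_1 - 0)/3000 = 0
Collecting terms: 1.009 × V_1 = 0.125  =>  V_1 = 0.1239 V
The requested potential is V_1 = 0.1239 V.

Final answer: V_1 = 0.1239 V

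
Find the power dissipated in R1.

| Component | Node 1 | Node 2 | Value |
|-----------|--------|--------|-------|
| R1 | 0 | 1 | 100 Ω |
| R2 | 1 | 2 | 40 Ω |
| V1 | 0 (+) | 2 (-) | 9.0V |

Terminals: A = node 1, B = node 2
Nodal analysis, taking node 2 as the 0 V reference.
Source V1 fixes V_0 = 9 V.
KCL at each unknown node (sum of currents leaving = 0; resistances in Ω):
  Node 1: (V_1 - 9)/100 + (V_1 - 0)/40 = 0
Collecting terms: 0.035 × V_1 = 0.09  =>  V_1 = 2.571 V
I_R1 = (V_0 - V_1)/R1 = (9 - 2.571)/100 = 0.06429 A
P_R1 = I_R1² × R1 = (0.06429)² × 100 = 0.4133 W

Final answer: 0.4133 W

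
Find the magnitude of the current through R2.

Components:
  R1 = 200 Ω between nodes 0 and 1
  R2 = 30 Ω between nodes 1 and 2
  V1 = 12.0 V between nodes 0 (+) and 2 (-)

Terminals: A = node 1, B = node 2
Nodal analysis, taking node 2 as the 0 V reference.
Source V1 fixes V_0 = 12 V.
KCL at each unknown node (sum of currents leaving = 0; resistances in Ω):
  Node 1: (V_1 - 12)/200 + (V_1 - 0)/30 = 0
Collecting terms: 0.03833 × V_1 = 0.06  =>  V_1 = 1.565 V
I_R2 = (V_1 - V_2)/R2 = (1.565 - 0)/30 = 0.05217 A
|I_R2| = 0.05217 A

Final answer: |I_R2| = 0.05217 A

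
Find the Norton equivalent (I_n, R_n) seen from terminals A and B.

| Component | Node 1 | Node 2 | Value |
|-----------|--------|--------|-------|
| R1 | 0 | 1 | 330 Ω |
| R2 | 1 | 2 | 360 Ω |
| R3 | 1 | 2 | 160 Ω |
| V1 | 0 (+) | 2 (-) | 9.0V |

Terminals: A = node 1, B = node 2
Find the Thévenin equivalent first; then I_n = V_th/R_th and R_n = R_th.
Step 1 — V_th is the open-circuit voltage V_A - V_B (nothing connected across the terminals).
Nodal analysis, taking node 2 as the 0 V reference.
Source V1 fixes V_0 = 9 V.
KCL at each unknown node (sum of currents leaving = 0; resistances in Ω):
  Node 1: (V_1 - 9)/330 + (V_1 - 0)/360 + (V_1 - 0)/160 = 0
Collecting terms: 0.01206 × V_1 = 0.02727  =>  V_1 = 2.262 V
V_th = V_1 - V_2 = 2.262 - 0 = 2.262 V
Step 2 — R_th: zero the source — replace V1 by a short circuit (node 2 merges into node 0) — and find the resistance seen between A (node 1) and B (node 0).
Reduce the network between node 1 (A) and node 0 (B) by series/parallel combination:
  Rp1 = R1 ‖ R2 ‖ R3 (parallel, all between nodes 0 and 1) = 1/(1/330 + 1/360 + 1/160) = 82.93 Ω
R_th = 82.93 Ω
I_n = V_th/R_th = 2.262/82.93 = 0.02727 A, and R_n = R_th = 82.93 Ω

Final answer: I_n = 0.02727 A, R_n = 82.93 Ω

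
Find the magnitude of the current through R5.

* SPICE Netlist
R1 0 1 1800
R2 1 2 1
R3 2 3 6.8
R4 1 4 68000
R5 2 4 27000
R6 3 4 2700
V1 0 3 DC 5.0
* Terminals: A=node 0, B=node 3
Nodal analysis, taking node 3 as the 0 V reference.
Source V1 fixes V_0 = 5 V.
KCL at each unknown node (sum of currents leaving = 0; resistances in Ω):
  Node 1: (V_1 - 5)/1800 + (V_1 - V_2)/1 + (V_1 - V_4)/68000 = 0
  Node 2: (V_2 - V_1)/1 + (V_2 - 0)/6.8 + (V_2 - V_4)/27000 = 0
  Node 4: (V_4 - V_1)/68000 + (V_4 - V_2)/27000 + (V_4 - 0)/2700 = 0
Collecting terms (coefficients in siemens):
  1.001·V_1 - 1·V_2 - 0.00001471·V_4 = 0.002778
  1.147·V_2 - 1·V_1 - 0.00003704·V_4 = 0
  0.0004221·V_4 - 0.00001471·V_1 - 0.00003704·V_2 = 0
Solving these 3 simultaneous equations (Gaussian elimination) gives:
  V_1 = 0.02157 V, V_2 = 0.0188 V, V_4 = 0.002401 V
I_R5 = (V_2 - V_4)/R5 = (0.0188 - 0.002401)/27000 = 0.0000006074 A
|I_R5| = 0.0000006074 A

Final answer: |I_R5| = 6.074e-07 A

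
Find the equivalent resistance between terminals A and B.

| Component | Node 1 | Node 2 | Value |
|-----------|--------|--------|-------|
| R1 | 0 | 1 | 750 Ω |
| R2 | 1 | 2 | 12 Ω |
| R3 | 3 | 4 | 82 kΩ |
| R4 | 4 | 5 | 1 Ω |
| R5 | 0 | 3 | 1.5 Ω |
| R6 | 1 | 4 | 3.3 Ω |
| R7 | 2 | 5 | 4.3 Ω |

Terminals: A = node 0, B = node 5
The network is not a plain series/parallel combination. Inject a 1 A test current into terminal A (node 0) and return it from terminal B (node 5); then R_eq = V_A / (1 A).
Nodal analysis, taking node 5 as the 0 V reference.
Current source I_test pushes 1 A into node 0 and draws it out of node 5.
KCL at each unknown node (sum of currents leaving = 0; resistances in Ω):
  Node 0: (V_0 - V_1)/750 + (V_0 - V_3)/1.5 - 1 = 0
  Node 1: (V_1 - V_0)/750 + (V_1 - V_2)/12 + (V_1 - V_4)/3.3 = 0
  Node 2: (V_2 - V_1)/12 + (V_2 - 0)/4.3 = 0
  Node 3: (V_3 - V_0)/1.5 + (V_3 - V_4)/82000 = 0
  Node 4: (V_4 - V_1)/3.3 + (V_4 - V_3)/82000 + (V_4 - 0)/1 = 0
Collecting terms (coefficients in siemens):
  0.668·V_0 - 0.001333·V_1 - 0.6667·V_3 = 1
  0.3877·V_1 - 0.001333·V_0 - 0.08333·V_2 - 0.303·V_4 = 0
  0.3159·V_2 - 0.08333·V_1 = 0
  0.6667·V_3 - 0.6667·V_0 - 0.0000122·V_4 = 0
  1.303·V_4 - 0.303·V_1 - 0.0000122·V_3 = 0
Solving these 5 simultaneous equations (Gaussian elimination) gives:
  V_0 = 746.6 V, V_1 = 3.379 V, V_2 = 0.8913 V, V_3 = 746.5 V
  V_4 = 0.7927 V
R_eq = V_0 / 1 A = 746.6 Ω

Final answer: 746.6 Ω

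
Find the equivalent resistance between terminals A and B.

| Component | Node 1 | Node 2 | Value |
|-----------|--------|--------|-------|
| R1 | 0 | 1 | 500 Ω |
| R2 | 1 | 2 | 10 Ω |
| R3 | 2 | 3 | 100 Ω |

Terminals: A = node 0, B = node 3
Reduce the network between node 0 (A) and node 3 (B) by series/parallel combination:
  Rs1 = R1 + R2 (series, joined only at node 1) = 500 + 10 = 510 Ω
  Rs2 = R3 + Rs1 (series, joined only at node 2) = 100 + 510 = 610 Ω
R_eq = 610 Ω

Final answer: 610 Ω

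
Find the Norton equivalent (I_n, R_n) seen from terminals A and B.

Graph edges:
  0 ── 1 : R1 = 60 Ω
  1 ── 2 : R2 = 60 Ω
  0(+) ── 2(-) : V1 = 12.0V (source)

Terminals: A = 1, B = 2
Find the Thévenin equivalent first; then I_n = V_th/R_th and R_n = R_th.
Step 1 — V_th is the open-circuit voltage V_A - V_B (nothing connected across the terminals).
Nodal analysis, taking node 2 as the 0 V reference.
Source V1 fixes V_0 = 12 V.
KCL at each unknown node (sum of currents leaving = 0; resistances in Ω):
  Node 1: (V_1 - 12)/60 + (V_1 - 0)/60 = 0
Collecting terms: 0.03333 × V_1 = 0.2  =>  V_1 = 6 V
V_th = V_1 - V_2 = 6 - 0 = 6 V
Step 2 — R_th: zero the source — replace V1 by a short circuit (node 2 merges into node 0) — and find the resistance seen between A (node 1) and B (node 0).
Reduce the network between node 1 (A) and node 0 (B) by series/parallel combination:
  Rp1 = R1 ‖ R2 (parallel, both between nodes 0 and 1) = 1/(1/60 + 1/60) = 30 Ω
R_th = 30 Ω
I_n = V_th/R_th = 6/30 = 0.2 A, and R_n = R_th = 30 Ω

Final answer: I_n = 0.2 A, R_n = 30 Ω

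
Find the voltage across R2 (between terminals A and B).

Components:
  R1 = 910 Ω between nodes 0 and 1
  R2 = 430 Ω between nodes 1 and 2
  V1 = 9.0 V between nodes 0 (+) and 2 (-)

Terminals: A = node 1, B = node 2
R1 and R2 are in series across V1 (node 0 → node 1 → node 2), and the output A–B is taken across R2, so this is a voltage divider.
Series current: I = V1/(R1 + R2) = 9/(910 + 430) = 9/1340 = 0.006716 A
V_R2 = I × R2 = V1 × R2/(R1 + R2) = 9 × 430/1340 = 2.888 V

Final answer: 2.888 V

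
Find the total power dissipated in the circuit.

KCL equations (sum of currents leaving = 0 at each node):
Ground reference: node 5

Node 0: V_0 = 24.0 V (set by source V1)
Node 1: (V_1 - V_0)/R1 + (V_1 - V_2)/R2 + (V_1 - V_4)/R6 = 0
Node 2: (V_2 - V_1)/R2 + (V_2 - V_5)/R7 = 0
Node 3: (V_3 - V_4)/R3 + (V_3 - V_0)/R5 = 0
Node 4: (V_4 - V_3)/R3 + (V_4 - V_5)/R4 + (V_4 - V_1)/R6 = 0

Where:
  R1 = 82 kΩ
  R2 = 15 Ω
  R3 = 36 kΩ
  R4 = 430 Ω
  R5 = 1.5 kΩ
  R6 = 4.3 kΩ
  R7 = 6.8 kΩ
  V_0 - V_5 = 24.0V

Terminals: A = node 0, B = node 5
Nodal analysis, taking node 5 as the 0 V reference.
Source V1 fixes V_0 = 24 V.
KCL at each unknown node (sum of currents leaving = 0; resistances in Ω):
  Node 1: (V_1 - 24)/82000 + (V_1 - V_2)/15 + (V_1 - V_4)/4300 = 0
  Node 2: (V_2 - V_1)/15 + (V_2 - 0)/6800 = 0
  Node 3: (V_3 - V_4)/36000 + (V_3 - 24)/1500 = 0
  Node 4: (V_4 - V_3)/36000 + (V_4 - 0)/430 + (V_4 - V_1)/4300 = 0
Collecting terms (coefficients in siemens):
  0.06691·V_1 - 0.06667·V_2 - 0.0002326·V_4 = 0.0002927
  0.06681·V_2 - 0.06667·V_1 = 0
  0.0006944·V_3 - 0.00002778·V_4 = 0.016
  0.002586·V_4 - 0.0002326·V_1 - 0.00002778·V_3 = 0
Solving these 4 simultaneous equations (Gaussian elimination) gives:
  V_1 = 0.9452 V, V_2 = 0.9431 V, V_3 = 23.05 V, V_4 = 0.3326 V
Power in each resistor, P = (ΔV)²/R:
  P_R1 = (24 - 0.9452)²/82000 = 0.006482 W
  P_R2 = (0.9452 - 0.9431)²/15 = 0.0000002886 W
  P_R3 = (23.05 - 0.3326)²/36000 = 0.01434 W
  P_R4 = (0.3326 - 0)²/430 = 0.0002573 W
  P_R5 = (24 - 23.05)²/1500 = 0.0005975 W
  P_R6 = (0.9452 - 0.3326)²/4300 = 0.00008727 W
  P_R7 = (0.9431 - 0)²/6800 = 0.0001308 W
P_total = P_R1 + P_R2 + P_R3 + P_R4 + P_R5 + P_R6 + P_R7 = 0.02189 W

Final answer: 0.02189 W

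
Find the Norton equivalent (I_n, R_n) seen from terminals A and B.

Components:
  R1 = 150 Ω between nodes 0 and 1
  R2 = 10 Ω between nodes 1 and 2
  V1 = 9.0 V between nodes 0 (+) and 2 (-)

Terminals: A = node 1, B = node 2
Find the Thévenin equivalent first; then I_n = V_th/R_th and R_n = R_th.
Step 1 — V_th is the open-circuit voltage V_A - V_B (nothing connected across the terminals).
Nodal analysis, taking node 2 as the 0 V reference.
Source V1 fixes V_0 = 9 V.
KCL at each unknown node (sum of currents leaving = 0; resistances in Ω):
  Node 1: (V_1 - 9)/150 + (V_1 - 0)/10 = 0
Collecting terms: 0.1067 × V_1 = 0.06  =>  V_1 = 0.5625 V
V_th = V_1 - V_2 = 0.5625 - 0 = 0.5625 V
Step 2 — R_th: zero the source — replace V1 by a short circuit (node 2 merges into node 0) — and find the resistance seen between A (node 1) and B (node 0).
Reduce the network between node 1 (A) and node 0 (B) by series/parallel combination:
  Rp1 = R1 ‖ R2 (parallel, both between nodes 0 and 1) = 1/(1/150 + 1/10) = 9.375 Ω
R_th = 9.375 Ω
I_n = V_th/R_th = 0.5625/9.375 = 0.06 A, and R_n = R_th = 9.375 Ω

Final answer: I_n = 0.06 A, R_n = 9.375 Ω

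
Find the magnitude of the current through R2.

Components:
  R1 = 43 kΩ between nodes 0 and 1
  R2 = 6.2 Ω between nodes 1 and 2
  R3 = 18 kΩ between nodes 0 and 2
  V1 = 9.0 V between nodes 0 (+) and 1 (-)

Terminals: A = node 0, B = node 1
Nodal analysis, taking node 1 as the 0 V reference.
Source V1 fixes V_0 = 9 V.
KCL at each unknown node (sum of currents leaving = 0; resistances in Ω):
  Node 2: (V_2 - 0)/6.2 + (V_2 - 9)/18000 = 0
Collecting terms: 0.1613 × V_2 = 0.0005  =>  V_2 = 0.003099 V
I_R2 = (V_1 - V_2)/R2 = (0 - 0.003099)/6.2 = -0.0004998 A
|I_R2| = 0.0004998 A

Final answer: |I_R2| = 0.0004998 A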